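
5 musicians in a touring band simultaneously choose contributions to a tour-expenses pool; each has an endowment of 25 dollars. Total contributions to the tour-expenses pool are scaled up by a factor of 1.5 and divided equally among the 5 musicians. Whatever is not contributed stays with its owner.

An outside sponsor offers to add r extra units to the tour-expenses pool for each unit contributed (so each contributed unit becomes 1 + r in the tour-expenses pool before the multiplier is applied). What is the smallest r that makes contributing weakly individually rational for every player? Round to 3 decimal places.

2.333

With matching at rate r, one contributed unit becomes (1 + r) in the tour-expenses pool and returns 1.5 × (1 + r) / 5 to the contributor.
Setting this equal to 1: 1 + r = 5/1.5 = 3.3333.
So the minimum matching rate is r = 3.3333 − 1 = 2.333.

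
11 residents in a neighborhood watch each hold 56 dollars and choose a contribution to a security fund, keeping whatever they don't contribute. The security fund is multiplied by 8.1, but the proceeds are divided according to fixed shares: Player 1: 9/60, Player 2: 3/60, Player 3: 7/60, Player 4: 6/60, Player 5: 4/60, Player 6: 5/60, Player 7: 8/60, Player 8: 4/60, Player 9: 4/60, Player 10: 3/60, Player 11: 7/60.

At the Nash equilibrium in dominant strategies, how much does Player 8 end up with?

A player with share s gets back 8.1·s per unit contributed, so full contribution is dominant for anyone with s > 1/8.1 = 0.1235 and zero contribution is dominant for anyone below.
Player 1 and Player 7 clear that bar, contributing 56 each; the remaining 9 contribute 0. Total contributed: 112.
Player 8 keeps 56 and receives 8.1 × 112 × 4/60 = 60.48 from the security fund, for a payoff of 116.48.

116.48 dollars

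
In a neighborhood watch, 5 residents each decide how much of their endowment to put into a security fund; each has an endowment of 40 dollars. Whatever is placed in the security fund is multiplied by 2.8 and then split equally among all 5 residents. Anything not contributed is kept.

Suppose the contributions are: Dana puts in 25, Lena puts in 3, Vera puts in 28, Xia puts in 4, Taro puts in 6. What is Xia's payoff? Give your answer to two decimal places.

72.96 dollars

Total contributed: 25 + 3 + 28 + 4 + 6 = 66.
Each receives 2.8 × 66 / 5 = 36.96 from the security fund.
Xia keeps 40 − 4 = 36, so Xia's payoff is 36 + 36.96 = 72.96.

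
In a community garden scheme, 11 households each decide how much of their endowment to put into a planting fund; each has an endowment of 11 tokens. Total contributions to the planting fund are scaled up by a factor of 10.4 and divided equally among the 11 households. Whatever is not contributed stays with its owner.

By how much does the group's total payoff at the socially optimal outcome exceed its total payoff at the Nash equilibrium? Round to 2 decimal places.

Each contributed unit returns 10.4/11 = 0.9455 to its contributor — below 1 — so contributing 0 is dominant for every player. At the Nash equilibrium everyone keeps their 11, and the group total is 11 × 11 = 121.
Each contributed unit returns 10.400 to the group as a whole (0.9455 to each of 11 players), which exceeds 1, so the social optimum is full contribution: group total = 10.400 × 121 = 1258.40.
Efficiency loss = 1258.40 − 121 = 1137.40.

1137.40 tokens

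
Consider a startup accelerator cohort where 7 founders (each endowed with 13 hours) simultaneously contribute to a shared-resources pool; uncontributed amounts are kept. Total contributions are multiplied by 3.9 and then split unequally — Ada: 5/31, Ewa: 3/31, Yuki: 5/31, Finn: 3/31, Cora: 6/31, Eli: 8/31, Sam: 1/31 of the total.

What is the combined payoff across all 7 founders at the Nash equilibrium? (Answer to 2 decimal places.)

128.70 hours

Each unit j contributes comes back to j as 3.9 × (j's share), so j prefers to contribute only if that share exceeds 1/3.9 = 0.2564; otherwise keeping the unit dominates.
The only share above 0.2564 is Eli's 8/31, contributing 13; the remaining 6 contribute 0. Total contributed: 13.
The shared-resources pool pays out 3.9 × 13 = 50.70 in total (split across the unequal shares, but the aggregate is all that matters for the group sum).
The 6 free-riders keep 13 each, adding 78. Group total = 78 + 50.70 = 128.70.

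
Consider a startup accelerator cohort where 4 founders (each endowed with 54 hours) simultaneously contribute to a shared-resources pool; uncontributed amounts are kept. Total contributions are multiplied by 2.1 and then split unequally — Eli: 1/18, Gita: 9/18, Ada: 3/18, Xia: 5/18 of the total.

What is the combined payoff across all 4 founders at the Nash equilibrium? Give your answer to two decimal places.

Player j's private return per contributed unit is 2.1 × (j's share). Contributing is weakly dominant for j when that share is at least 1/2.1 = 0.4762, and contributing 0 is dominant otherwise.
Gita alone (share 9/18) is above the threshold, contributing 54; the remaining 3 contribute 0. Total contributed: 54.
The shared-resources pool pays out 2.1 × 54 = 113.40 in total (split across the unequal shares, but the aggregate is all that matters for the group sum).
The 3 free-riders keep 54 each, adding 162. Group total = 162 + 113.40 = 275.40.

275.40 hours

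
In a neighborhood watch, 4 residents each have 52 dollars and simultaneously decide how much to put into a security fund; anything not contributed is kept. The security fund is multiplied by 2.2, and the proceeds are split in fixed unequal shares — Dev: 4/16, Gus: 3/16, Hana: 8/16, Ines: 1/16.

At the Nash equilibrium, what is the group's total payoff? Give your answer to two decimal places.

A player with share s gets back 2.2·s per unit contributed, so full contribution is dominant for anyone with s > 1/2.2 = 0.4545 and zero contribution is dominant for anyone below.
Hana alone (share 8/16) is above the threshold, contributing 52; the remaining 3 contribute 0. Total contributed: 52.
The security fund pays out 2.2 × 52 = 114.40 in total (split across the unequal shares, but the aggregate is all that matters for the group sum).
The 3 free-riders keep 52 each, adding 156. Group total = 156 + 114.40 = 270.40.

270.40 dollars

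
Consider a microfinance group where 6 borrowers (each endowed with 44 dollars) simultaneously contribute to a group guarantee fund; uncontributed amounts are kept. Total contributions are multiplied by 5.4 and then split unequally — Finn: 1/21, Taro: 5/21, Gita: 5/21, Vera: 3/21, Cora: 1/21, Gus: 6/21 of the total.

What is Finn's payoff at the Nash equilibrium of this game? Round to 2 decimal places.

Each unit j contributes comes back to j as 5.4 × (j's share), so j prefers to contribute only if that share exceeds 1/5.4 = 0.1852; otherwise keeping the unit dominates.
Taro, Gita and Gus are above the threshold, contributing 44 each; the remaining 3 contribute 0. Total contributed: 132.
Finn keeps 44 and receives 5.4 × 132 × 1/21 = 33.94 from the group guarantee fund, for a payoff of 77.94.

77.94 dollars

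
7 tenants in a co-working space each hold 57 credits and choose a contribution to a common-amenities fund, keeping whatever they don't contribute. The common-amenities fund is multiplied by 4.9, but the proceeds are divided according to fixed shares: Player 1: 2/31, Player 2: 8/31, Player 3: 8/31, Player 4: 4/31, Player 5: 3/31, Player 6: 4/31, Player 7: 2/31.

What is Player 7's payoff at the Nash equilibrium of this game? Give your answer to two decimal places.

Player j's private return per contributed unit is 4.9 × (j's share). Contributing is weakly dominant for j when that share is at least 1/4.9 = 0.2041, and contributing 0 is dominant otherwise.
Player 2 and Player 3 are above the threshold, contributing 57 each; the remaining 5 contribute 0. Total contributed: 114.
Player 7 keeps 57 and receives 4.9 × 114 × 2/31 = 36.04 from the common-amenities fund, for a payoff of 93.04.

93.04 credits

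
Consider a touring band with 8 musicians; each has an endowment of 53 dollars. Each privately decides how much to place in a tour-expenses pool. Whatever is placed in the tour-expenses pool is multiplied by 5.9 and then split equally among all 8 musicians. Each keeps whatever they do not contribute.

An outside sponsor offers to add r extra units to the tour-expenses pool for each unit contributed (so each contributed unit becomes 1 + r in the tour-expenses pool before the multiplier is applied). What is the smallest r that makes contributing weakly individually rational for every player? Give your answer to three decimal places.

With matching at rate r, one contributed unit becomes (1 + r) in the tour-expenses pool and returns 5.9 × (1 + r) / 8 to the contributor.
Setting this equal to 1: 1 + r = 8/5.9 = 1.3559.
So the minimum matching rate is r = 1.3559 − 1 = 0.356.

0.356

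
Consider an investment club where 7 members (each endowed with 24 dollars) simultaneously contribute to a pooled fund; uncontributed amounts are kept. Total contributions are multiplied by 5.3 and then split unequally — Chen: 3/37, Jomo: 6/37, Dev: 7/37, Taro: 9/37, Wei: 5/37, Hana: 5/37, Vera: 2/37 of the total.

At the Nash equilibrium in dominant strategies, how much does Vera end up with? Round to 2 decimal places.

37.75 dollars

Each unit j contributes comes back to j as 5.3 × (j's share), so j prefers to contribute only if that share exceeds 1/5.3 = 0.1887; otherwise keeping the unit dominates.
Dev and Taro clear that bar, contributing 24 each; the remaining 5 contribute 0. Total contributed: 48.
Vera keeps 24 and receives 5.3 × 48 × 2/37 = 13.75 from the pooled fund, for a payoff of 37.75.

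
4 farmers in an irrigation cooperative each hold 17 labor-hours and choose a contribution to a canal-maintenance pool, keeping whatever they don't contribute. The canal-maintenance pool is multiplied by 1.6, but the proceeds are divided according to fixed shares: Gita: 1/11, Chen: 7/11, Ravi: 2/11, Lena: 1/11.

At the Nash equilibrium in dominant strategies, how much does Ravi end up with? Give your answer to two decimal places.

21.95 labor-hours

For player j, contributing a unit is worthwhile iff 1.6 × (j's share) ≥ 1, i.e. iff j's share is at least 0.6250.
Chen alone (share 7/11) is above the threshold, contributing 17; the remaining 3 contribute 0. Total contributed: 17.
Ravi keeps 17 and receives 1.6 × 17 × 2/11 = 4.95 from the canal-maintenance pool, for a payoff of 21.95.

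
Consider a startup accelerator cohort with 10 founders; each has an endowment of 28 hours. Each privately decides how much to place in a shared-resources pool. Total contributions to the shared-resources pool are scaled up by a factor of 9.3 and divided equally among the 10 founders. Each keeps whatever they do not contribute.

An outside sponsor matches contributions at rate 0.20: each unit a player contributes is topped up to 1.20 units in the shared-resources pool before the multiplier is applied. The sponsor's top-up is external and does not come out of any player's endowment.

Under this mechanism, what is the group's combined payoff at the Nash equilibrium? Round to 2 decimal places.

3124.80 hours

With the mechanism, a contributed unit returns 9.3 × 1.20 / 10 = 1.1160 per unit of net cost to the contributor — now above 1 — so contributing fully is weakly dominant for every player.
So the Nash equilibrium is full contribution by all 10; the group earns 9.3 × 1.20 × 280 = 3124.80.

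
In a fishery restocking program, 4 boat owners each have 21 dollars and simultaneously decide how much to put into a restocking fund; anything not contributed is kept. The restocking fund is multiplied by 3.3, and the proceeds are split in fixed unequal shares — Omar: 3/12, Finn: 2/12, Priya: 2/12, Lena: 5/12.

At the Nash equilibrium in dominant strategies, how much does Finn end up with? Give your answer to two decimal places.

32.55 dollars

Player j's private return per contributed unit is 3.3 × (j's share). Contributing is weakly dominant for j when that share is at least 1/3.3 = 0.3030, and contributing 0 is dominant otherwise.
Only Lena (5/12) clears that bar, contributing 21; the remaining 3 contribute 0. Total contributed: 21.
Finn keeps 21 and receives 3.3 × 21 × 2/12 = 11.55 from the restocking fund, for a payoff of 32.55.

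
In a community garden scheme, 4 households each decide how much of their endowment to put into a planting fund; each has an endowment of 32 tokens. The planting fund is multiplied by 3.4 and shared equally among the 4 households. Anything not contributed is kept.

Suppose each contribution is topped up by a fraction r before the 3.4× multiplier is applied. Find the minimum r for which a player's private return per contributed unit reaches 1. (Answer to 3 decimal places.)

With matching at rate r, one contributed unit becomes (1 + r) in the planting fund and returns 3.4 × (1 + r) / 4 to the contributor.
Setting this equal to 1: 1 + r = 4/3.4 = 1.1765.
So the minimum matching rate is r = 1.1765 − 1 = 0.176.

0.176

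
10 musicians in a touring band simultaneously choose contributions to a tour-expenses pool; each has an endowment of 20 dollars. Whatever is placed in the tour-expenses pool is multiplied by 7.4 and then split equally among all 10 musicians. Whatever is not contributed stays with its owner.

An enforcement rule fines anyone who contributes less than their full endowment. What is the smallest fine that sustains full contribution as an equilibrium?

5.20 dollars

Given the others contribute fully, the best deviation is to contribute 0 (any partial contribution still incurs the fine and gives up units whose private return 0.7400 is below 1).
Deviating from 20 to 0 saves 20 dollars but forfeits the deviator's share of the drop in the tour-expenses pool: 7.4/10 × 20 = 14.80.
So the deviation gain is 20 − 14.80 = 5.20, and the fine must be at least 5.20 dollars to wipe it out.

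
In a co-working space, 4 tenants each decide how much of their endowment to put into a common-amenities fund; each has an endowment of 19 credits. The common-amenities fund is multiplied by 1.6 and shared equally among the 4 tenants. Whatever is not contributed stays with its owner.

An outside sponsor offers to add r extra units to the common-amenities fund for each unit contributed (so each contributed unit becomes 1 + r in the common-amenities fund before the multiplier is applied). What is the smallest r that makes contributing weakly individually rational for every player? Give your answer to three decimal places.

1.500

With matching at rate r, one contributed unit becomes (1 + r) in the common-amenities fund and returns 1.6 × (1 + r) / 4 to the contributor.
Setting this equal to 1: 1 + r = 4/1.6 = 2.5000.
So the minimum matching rate is r = 2.5000 − 1 = 1.500.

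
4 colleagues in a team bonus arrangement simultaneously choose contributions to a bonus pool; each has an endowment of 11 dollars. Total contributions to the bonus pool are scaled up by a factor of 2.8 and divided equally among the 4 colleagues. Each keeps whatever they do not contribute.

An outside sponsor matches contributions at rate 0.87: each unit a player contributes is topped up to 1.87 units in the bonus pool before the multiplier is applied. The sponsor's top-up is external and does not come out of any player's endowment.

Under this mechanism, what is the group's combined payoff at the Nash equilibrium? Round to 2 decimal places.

With the mechanism, a contributed unit returns 2.8 × 1.87 / 4 = 1.3090 per unit of net cost to the contributor — now above 1 — so contributing fully is weakly dominant for every player.
So the Nash equilibrium is full contribution by all 4; the group earns 2.8 × 1.87 × 44 = 230.38.

230.38 dollars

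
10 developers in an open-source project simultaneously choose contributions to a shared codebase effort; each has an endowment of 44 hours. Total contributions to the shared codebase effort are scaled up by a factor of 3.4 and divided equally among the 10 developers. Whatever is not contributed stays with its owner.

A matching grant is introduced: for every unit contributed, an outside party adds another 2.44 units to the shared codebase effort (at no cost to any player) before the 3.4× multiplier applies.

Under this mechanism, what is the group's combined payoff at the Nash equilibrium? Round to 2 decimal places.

5146.24 hours

The effective private return per unit is now 3.4 × 3.44 / 10 = 1.1696 > 1, so every player's dominant strategy flips to full contribution.
So the Nash equilibrium is full contribution by all 10; the group earns 3.4 × 3.44 × 440 = 5146.24.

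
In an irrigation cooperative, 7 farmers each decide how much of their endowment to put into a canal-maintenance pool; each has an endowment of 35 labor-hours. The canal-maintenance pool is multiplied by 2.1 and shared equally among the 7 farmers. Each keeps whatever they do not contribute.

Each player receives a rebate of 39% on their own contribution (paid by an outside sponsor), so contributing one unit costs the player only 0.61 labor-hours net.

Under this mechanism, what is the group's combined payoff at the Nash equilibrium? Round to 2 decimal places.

Even with the mechanism, each unit contributed returns only (2.1/7) / 0.61 = 0.4918 per unit of net cost, so contributing nothing is still dominant.
At the Nash equilibrium no one contributes; group total payoff = 7 × 35 = 245.

245.00 labor-hours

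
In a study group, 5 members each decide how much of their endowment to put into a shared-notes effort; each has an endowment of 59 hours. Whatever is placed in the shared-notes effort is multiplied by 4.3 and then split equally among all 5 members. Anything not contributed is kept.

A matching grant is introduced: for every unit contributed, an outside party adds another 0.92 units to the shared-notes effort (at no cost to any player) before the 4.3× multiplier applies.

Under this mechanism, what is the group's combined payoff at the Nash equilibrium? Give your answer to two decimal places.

2435.52 hours

Under the mechanism each unit contributed yields 4.3 × 1.92 / 5 = 1.6512 back to its contributor per unit of net cost, which exceeds 1, making full contribution the dominant choice for everyone.
So the Nash equilibrium is full contribution by all 5; the group earns 4.3 × 1.92 × 295 = 2435.52.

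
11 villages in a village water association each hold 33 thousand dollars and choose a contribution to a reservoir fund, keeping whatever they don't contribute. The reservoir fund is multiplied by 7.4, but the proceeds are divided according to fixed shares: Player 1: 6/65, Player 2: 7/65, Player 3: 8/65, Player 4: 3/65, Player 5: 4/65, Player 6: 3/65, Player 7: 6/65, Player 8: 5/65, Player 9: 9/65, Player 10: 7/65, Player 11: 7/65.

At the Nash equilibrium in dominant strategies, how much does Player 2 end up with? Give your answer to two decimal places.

Player j's private return per contributed unit is 7.4 × (j's share). Contributing is weakly dominant for j when that share is at least 1/7.4 = 0.1351, and contributing 0 is dominant otherwise.
The only share above 0.1351 is Player 9's 9/65, contributing 33; the remaining 10 contribute 0. Total contributed: 33.
Player 2 keeps 33 and receives 7.4 × 33 × 7/65 = 26.30 from the reservoir fund, for a payoff of 59.30.

59.30 thousand dollars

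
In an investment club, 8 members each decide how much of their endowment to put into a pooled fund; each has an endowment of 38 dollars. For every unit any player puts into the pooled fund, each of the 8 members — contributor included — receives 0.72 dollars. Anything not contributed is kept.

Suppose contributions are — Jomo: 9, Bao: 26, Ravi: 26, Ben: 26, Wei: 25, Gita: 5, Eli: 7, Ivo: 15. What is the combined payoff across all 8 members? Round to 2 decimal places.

Total contributed: 9 + 26 + 26 + 26 + 25 + 5 + 7 + 15 = 139; total kept: 8 × 38 − 139 = 165.
The pooled fund pays out 0.72 × 8 × 139 = 800.64 in aggregate.
Group total = 165 + 800.64 = 965.64.

965.64 dollars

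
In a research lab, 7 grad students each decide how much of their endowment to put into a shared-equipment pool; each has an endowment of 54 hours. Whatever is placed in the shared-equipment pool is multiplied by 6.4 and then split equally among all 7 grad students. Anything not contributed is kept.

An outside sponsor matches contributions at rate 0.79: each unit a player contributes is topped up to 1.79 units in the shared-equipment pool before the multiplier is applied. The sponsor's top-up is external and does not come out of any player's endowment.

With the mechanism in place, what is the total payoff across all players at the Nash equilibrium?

The effective private return per unit is now 6.4 × 1.79 / 7 = 1.6366 > 1, so every player's dominant strategy flips to full contribution.
So the Nash equilibrium is full contribution by all 7; the group earns 6.4 × 1.79 × 378 = 4330.37.

4330.37 hours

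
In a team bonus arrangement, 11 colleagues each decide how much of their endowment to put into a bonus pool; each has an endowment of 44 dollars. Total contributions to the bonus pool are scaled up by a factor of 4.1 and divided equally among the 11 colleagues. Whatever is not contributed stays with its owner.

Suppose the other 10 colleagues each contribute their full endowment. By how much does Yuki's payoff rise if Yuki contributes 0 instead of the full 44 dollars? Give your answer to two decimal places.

27.60 dollars

Switching from a contribution of 44 to 0 lets Yuki keep an extra 44 dollars, but lowers the bonus pool by 44, which costs Yuki their own share of that drop: 4.1/11 × 44 = 16.40.
Net gain = 44 − 16.40 = 27.60. The private return per contributed unit (0.3727) is below 1, so free-riding is indeed the best response regardless of what the others do.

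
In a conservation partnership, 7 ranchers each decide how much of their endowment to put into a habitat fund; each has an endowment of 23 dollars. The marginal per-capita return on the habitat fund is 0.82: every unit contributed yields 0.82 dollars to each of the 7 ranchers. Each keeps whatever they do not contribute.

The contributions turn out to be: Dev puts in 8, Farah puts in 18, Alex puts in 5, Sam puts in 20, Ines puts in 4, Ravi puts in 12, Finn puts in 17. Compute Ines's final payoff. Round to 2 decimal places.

Total contributed: 8 + 18 + 5 + 20 + 4 + 12 + 17 = 84.
Each receives 0.82 × 84 = 68.88 from the habitat fund.
Ines keeps 23 − 4 = 19, so Ines's payoff is 19 + 68.88 = 87.88.

87.88 dollars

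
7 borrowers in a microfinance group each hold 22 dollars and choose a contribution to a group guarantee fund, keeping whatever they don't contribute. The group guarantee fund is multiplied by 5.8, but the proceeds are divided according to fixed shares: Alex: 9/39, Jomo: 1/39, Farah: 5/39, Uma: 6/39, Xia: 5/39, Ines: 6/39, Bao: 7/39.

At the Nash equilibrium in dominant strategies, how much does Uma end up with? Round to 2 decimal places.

61.26 dollars

A player with share s gets back 5.8·s per unit contributed, so full contribution is dominant for anyone with s > 1/5.8 = 0.1724 and zero contribution is dominant for anyone below.
Alex and Bao are above the threshold, contributing 22 each; the remaining 5 contribute 0. Total contributed: 44.
Uma keeps 22 and receives 5.8 × 44 × 6/39 = 39.26 from the group guarantee fund, for a payoff of 61.26.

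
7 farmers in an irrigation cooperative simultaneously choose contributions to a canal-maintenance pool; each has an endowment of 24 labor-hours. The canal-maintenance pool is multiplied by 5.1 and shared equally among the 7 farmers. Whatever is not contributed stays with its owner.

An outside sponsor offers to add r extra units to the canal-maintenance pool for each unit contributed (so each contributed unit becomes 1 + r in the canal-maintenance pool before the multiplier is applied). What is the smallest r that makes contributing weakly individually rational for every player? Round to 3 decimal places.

With matching at rate r, one contributed unit becomes (1 + r) in the canal-maintenance pool and returns 5.1 × (1 + r) / 7 to the contributor.
Setting this equal to 1: 1 + r = 7/5.1 = 1.3725.
So the minimum matching rate is r = 1.3725 − 1 = 0.373.

0.373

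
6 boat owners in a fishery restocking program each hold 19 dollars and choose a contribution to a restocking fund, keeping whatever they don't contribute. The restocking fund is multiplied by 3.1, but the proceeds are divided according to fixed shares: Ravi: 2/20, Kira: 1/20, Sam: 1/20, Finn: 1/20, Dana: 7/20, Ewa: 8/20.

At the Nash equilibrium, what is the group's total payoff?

193.80 dollars

Player j's private return per contributed unit is 3.1 × (j's share). Contributing is weakly dominant for j when that share is at least 1/3.1 = 0.3226, and contributing 0 is dominant otherwise.
The shares above 0.3226 belong to Dana and Ewa, contributing 19 each; the remaining 4 contribute 0. Total contributed: 38.
The restocking fund pays out 3.1 × 38 = 117.80 in total (split across the unequal shares, but the aggregate is all that matters for the group sum).
The 4 free-riders keep 19 each, adding 76. Group total = 76 + 117.80 = 193.80.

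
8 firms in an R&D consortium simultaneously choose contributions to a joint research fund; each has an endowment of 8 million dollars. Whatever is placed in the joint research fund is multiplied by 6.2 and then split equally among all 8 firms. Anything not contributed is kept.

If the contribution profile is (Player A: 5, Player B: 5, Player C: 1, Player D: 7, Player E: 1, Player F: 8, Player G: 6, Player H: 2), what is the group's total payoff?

Total contributed: 5 + 5 + 1 + 7 + 1 + 8 + 6 + 2 = 35; total kept: 8 × 8 − 35 = 29.
The joint research fund pays out 6.2 × 35 = 217.00 in aggregate.
Group total = 29 + 217.00 = 246.00.

246.00 million dollars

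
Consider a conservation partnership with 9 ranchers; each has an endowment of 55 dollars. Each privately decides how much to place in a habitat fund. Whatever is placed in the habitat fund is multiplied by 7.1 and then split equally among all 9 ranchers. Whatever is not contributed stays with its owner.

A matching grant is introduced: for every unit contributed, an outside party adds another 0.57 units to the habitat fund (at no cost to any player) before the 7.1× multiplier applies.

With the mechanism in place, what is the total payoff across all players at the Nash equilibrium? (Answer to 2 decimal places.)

With the mechanism, a contributed unit returns 7.1 × 1.57 / 9 = 1.2386 per unit of net cost to the contributor — now above 1 — so contributing fully is weakly dominant for every player.
So the Nash equilibrium is full contribution by all 9; the group earns 7.1 × 1.57 × 495 = 5517.77.

5517.77 dollars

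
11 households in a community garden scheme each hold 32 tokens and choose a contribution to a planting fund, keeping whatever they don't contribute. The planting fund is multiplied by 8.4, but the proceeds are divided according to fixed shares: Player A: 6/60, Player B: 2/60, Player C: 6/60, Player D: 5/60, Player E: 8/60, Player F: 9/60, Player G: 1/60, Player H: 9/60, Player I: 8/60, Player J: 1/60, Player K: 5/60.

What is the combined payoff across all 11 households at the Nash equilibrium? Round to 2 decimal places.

1299.20 tokens

A player with share s gets back 8.4·s per unit contributed, so full contribution is dominant for anyone with s > 1/8.4 = 0.1190 and zero contribution is dominant for anyone below.
Player E, Player F, Player H and Player I clear that bar, contributing 32 each; the remaining 7 contribute 0. Total contributed: 128.
The planting fund pays out 8.4 × 128 = 1075.20 in total (split across the unequal shares, but the aggregate is all that matters for the group sum).
The 7 free-riders keep 32 each, adding 224. Group total = 224 + 1075.20 = 1299.20.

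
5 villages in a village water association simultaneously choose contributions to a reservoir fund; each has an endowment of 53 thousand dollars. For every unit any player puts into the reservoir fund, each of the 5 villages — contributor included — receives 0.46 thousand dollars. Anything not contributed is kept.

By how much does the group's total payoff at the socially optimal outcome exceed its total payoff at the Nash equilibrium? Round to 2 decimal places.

344.50 thousand dollars

The private return per contributed unit is 0.46 < 1, so contributing 0 is dominant for every player. At the Nash equilibrium everyone keeps their 53, and the group total is 5 × 53 = 265.
Each contributed unit returns 2.300 to the group as a whole (0.46 to each of 5 players), which exceeds 1, so the social optimum is full contribution: group total = 2.300 × 265 = 609.50.
Efficiency loss = 609.50 − 265 = 344.50.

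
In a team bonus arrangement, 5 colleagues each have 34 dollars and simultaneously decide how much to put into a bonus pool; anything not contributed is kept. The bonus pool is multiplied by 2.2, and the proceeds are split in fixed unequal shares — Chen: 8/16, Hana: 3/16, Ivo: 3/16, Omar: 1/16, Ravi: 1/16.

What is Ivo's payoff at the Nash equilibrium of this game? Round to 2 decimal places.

Player j's private return per contributed unit is 2.2 × (j's share). Contributing is weakly dominant for j when that share is at least 1/2.2 = 0.4545, and contributing 0 is dominant otherwise.
Chen alone (share 8/16) is above the threshold, contributing 34; the remaining 4 contribute 0. Total contributed: 34.
Ivo keeps 34 and receives 2.2 × 34 × 3/16 = 14.03 from the bonus pool, for a payoff of 48.03.

48.03 dollars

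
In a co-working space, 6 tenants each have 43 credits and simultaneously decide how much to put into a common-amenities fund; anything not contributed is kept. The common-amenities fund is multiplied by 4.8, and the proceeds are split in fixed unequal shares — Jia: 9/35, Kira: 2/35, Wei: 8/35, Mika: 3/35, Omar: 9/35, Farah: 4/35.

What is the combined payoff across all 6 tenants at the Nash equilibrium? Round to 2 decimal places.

748.20 credits

Each unit j contributes comes back to j as 4.8 × (j's share), so j prefers to contribute only if that share exceeds 1/4.8 = 0.2083; otherwise keeping the unit dominates.
Jia, Wei and Omar clear that bar, contributing 43 each; the remaining 3 contribute 0. Total contributed: 129.
The common-amenities fund pays out 4.8 × 129 = 619.20 in total (split across the unequal shares, but the aggregate is all that matters for the group sum).
The 3 free-riders keep 43 each, adding 129. Group total = 129 + 619.20 = 748.20.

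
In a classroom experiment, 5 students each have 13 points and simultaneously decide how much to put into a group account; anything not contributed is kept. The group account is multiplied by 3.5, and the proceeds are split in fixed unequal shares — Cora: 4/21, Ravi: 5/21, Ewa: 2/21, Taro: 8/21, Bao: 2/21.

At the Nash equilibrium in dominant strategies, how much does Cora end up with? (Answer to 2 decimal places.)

Each unit j contributes comes back to j as 3.5 × (j's share), so j prefers to contribute only if that share exceeds 1/3.5 = 0.2857; otherwise keeping the unit dominates.
Taro alone (share 8/21) is above the threshold, contributing 13; the remaining 4 contribute 0. Total contributed: 13.
Cora keeps 13 and receives 3.5 × 13 × 4/21 = 8.67 from the group account, for a payoff of 21.67.

21.67 points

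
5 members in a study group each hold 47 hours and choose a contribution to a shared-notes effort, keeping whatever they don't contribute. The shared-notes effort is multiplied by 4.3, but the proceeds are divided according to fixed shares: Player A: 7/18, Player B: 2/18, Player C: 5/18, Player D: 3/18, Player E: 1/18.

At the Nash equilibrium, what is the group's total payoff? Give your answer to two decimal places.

Each unit j contributes comes back to j as 4.3 × (j's share), so j prefers to contribute only if that share exceeds 1/4.3 = 0.2326; otherwise keeping the unit dominates.
Player A and Player C are above the threshold, contributing 47 each; the remaining 3 contribute 0. Total contributed: 94.
The shared-notes effort pays out 4.3 × 94 = 404.20 in total (split across the unequal shares, but the aggregate is all that matters for the group sum).
The 3 free-riders keep 47 each, adding 141. Group total = 141 + 404.20 = 545.20.

545.20 hours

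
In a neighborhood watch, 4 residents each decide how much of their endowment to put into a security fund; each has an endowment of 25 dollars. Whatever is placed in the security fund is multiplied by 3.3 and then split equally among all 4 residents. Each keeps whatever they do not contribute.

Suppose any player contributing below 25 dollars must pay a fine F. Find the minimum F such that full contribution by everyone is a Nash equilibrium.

Given the others contribute fully, the best deviation is to contribute 0 (any partial contribution still incurs the fine and gives up units whose private return 0.8250 is below 1).
Deviating from 25 to 0 saves 25 dollars but forfeits the deviator's share of the drop in the security fund: 3.3/4 × 25 = 20.62.
So the deviation gain is 25 − 20.62 = 4.38, and the fine must be at least 4.38 dollars to wipe it out.

4.38 dollars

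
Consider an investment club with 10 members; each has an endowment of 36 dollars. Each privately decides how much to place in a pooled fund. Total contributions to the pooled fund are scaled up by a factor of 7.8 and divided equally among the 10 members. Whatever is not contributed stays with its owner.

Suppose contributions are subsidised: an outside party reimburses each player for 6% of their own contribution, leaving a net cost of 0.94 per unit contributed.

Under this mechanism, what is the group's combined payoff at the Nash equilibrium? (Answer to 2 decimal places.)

360.00 dollars

The effective private return is (7.8/10) / 0.94 = 0.8298, which is still under 1, so the mechanism doesn't change anyone's dominant strategy: zero contribution.
At the Nash equilibrium no one contributes; group total payoff = 10 × 36 = 360.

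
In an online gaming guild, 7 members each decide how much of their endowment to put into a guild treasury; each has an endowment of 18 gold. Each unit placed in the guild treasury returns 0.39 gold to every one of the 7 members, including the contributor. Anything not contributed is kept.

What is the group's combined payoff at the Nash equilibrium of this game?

The private return per contributed unit is 0.39 < 1, so contributing 0 is dominant for every player. At the Nash equilibrium everyone keeps their 18, and the group total is 7 × 18 = 126.

126.00 gold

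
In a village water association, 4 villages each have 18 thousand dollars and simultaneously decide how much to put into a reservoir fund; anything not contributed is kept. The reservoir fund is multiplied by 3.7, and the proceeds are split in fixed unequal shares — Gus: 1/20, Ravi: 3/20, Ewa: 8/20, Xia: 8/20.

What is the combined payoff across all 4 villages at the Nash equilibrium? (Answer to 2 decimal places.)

169.20 thousand dollars

Each unit j contributes comes back to j as 3.7 × (j's share), so j prefers to contribute only if that share exceeds 1/3.7 = 0.2703; otherwise keeping the unit dominates.
Ewa and Xia clear that bar, contributing 18 each; the remaining 2 contribute 0. Total contributed: 36.
The reservoir fund pays out 3.7 × 36 = 133.20 in total (split across the unequal shares, but the aggregate is all that matters for the group sum).
The 2 free-riders keep 18 each, adding 36. Group total = 36 + 133.20 = 169.20.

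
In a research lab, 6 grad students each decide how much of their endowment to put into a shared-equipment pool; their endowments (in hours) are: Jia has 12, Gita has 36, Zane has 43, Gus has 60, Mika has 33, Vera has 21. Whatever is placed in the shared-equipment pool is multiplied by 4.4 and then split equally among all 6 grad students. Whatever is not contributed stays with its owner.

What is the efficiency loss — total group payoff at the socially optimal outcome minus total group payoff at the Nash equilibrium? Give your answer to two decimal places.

The private return per contributed unit is 4.4/6 = 0.7333 < 1 for every player regardless of endowment, so the Nash equilibrium is zero contribution and the group total is Σ E_j = 12 + 36 + 43 + 60 + 33 + 21 = 205.
Each contributed unit returns 4.400 to the group, so the social optimum is full contribution by everyone: group total = 4.400 × 205 = 902.00.
Efficiency loss = (4.400 − 1) × 205 = 697.00.

697.00 hours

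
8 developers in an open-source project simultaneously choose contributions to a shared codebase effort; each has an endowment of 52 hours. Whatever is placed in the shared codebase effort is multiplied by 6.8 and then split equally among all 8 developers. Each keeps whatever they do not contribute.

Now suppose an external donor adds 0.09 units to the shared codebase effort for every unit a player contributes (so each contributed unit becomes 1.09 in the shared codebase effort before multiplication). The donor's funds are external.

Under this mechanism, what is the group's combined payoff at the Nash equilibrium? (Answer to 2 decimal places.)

416.00 hours

The effective private return is 6.8 × 1.09 / 8 = 0.9265, which is still under 1, so the mechanism doesn't change anyone's dominant strategy: zero contribution.
At the Nash equilibrium no one contributes; group total payoff = 8 × 52 = 416.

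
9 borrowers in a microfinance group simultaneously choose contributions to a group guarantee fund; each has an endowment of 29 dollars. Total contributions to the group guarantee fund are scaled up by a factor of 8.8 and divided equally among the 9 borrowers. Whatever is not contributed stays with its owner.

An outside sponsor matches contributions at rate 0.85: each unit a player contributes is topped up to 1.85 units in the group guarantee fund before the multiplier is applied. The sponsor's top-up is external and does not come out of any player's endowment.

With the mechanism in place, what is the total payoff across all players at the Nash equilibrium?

4249.08 dollars

Under the mechanism each unit contributed yields 8.8 × 1.85 / 9 = 1.8089 back to its contributor per unit of net cost, which exceeds 1, making full contribution the dominant choice for everyone.
So the Nash equilibrium is full contribution by all 9; the group earns 8.8 × 1.85 × 261 = 4249.08.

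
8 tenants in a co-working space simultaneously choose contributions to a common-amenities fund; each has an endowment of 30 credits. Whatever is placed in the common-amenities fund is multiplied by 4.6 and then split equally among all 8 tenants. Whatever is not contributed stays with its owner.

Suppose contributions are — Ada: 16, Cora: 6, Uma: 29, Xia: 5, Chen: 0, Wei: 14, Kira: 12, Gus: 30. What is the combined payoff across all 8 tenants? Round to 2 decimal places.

643.20 credits

Total contributed: 16 + 6 + 29 + 5 + 0 + 14 + 12 + 30 = 112; total kept: 8 × 30 − 112 = 128.
The common-amenities fund pays out 4.6 × 112 = 515.20 in aggregate.
Group total = 128 + 515.20 = 643.20.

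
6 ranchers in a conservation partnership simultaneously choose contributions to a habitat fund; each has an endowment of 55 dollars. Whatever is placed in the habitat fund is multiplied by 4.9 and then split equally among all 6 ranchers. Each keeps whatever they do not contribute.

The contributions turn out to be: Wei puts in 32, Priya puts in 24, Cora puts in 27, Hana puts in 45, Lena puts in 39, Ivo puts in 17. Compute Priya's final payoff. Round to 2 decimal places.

181.27 dollars

Total contributed: 32 + 24 + 27 + 45 + 39 + 17 = 184.
Each receives 4.9 × 184 / 6 = 150.27 from the habitat fund.
Priya keeps 55 − 24 = 31, so Priya's payoff is 31 + 150.27 = 181.27.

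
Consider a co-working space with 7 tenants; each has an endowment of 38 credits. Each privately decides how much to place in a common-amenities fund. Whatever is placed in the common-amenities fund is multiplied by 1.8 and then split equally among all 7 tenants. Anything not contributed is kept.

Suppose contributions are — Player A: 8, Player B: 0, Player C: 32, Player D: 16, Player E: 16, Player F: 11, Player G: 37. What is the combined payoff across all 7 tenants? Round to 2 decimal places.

Total contributed: 8 + 0 + 32 + 16 + 16 + 11 + 37 = 120; total kept: 7 × 38 − 120 = 146.
The common-amenities fund pays out 1.8 × 120 = 216.00 in aggregate.
Group total = 146 + 216.00 = 362.00.

362.00 credits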